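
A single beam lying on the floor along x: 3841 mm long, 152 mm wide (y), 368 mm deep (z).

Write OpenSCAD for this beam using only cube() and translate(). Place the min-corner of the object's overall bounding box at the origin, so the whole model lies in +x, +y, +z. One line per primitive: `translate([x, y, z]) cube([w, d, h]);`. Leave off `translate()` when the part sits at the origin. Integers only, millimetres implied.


cube([3841, 152, 368]);


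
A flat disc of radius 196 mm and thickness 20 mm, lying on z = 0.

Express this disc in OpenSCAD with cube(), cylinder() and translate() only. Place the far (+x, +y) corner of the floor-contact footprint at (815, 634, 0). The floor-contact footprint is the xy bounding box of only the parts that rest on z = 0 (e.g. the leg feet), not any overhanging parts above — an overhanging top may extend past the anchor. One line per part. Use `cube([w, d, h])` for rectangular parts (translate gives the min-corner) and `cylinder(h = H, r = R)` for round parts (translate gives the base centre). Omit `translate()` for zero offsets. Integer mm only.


translate([619, 438, 0]) cylinder(h = 20, r = 196);


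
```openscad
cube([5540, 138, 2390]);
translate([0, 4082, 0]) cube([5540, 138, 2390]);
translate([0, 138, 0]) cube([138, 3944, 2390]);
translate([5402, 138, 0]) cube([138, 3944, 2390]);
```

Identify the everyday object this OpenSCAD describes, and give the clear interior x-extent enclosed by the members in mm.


A house (or room) frame. The interior width is 5264 mm.

Four 2390 mm walls enclosing a rectangle with no floor or roof — a room or house frame. Outside width is 5540 mm and wall thickness is 138 mm, so the interior width is 5540 − 2 × 138 = 5264 mm.


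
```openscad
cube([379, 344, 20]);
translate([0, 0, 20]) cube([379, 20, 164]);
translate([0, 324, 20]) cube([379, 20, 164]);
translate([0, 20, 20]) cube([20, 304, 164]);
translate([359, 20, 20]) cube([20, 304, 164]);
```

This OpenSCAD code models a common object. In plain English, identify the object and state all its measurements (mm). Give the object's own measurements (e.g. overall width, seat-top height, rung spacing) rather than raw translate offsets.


An open-topped rectangular box: outside dimensions 379×344×184 mm, with a uniform wall and base thickness of 20 mm. The base is a full 379×344 slab on the floor; four walls sit on top of the base. The front and back walls (the −y and +y sides) span the full width; the two side walls fit between them.


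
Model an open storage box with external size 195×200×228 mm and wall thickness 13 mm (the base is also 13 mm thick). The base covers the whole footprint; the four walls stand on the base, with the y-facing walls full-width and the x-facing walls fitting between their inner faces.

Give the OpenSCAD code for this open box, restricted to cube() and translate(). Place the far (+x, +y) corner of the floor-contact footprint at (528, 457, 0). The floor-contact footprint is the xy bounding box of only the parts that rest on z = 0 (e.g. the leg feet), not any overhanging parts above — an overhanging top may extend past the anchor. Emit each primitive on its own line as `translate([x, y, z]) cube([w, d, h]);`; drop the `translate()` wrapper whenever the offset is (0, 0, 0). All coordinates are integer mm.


translate([333, 257, 0]) cube([195, 200, 13]);
translate([333, 257, 13]) cube([195, 13, 215]);
translate([333, 444, 13]) cube([195, 13, 215]);
translate([333, 270, 13]) cube([13, 174, 215]);
translate([515, 270, 13]) cube([13, 174, 215]);


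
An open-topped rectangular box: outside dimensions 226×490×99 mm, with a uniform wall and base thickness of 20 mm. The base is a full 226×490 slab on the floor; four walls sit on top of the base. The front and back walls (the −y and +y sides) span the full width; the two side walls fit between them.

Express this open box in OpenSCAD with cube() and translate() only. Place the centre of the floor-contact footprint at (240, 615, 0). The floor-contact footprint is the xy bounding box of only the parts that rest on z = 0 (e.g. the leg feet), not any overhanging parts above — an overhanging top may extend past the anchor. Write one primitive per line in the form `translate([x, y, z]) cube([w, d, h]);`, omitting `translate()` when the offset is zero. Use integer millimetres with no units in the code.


translate([127, 370, 0]) cube([226, 490, 20]);
translate([127, 370, 20]) cube([226, 20, 79]);
translate([127, 840, 20]) cube([226, 20, 79]);
translate([127, 390, 20]) cube([20, 450, 79]);
translate([333, 390, 20]) cube([20, 450, 79]);


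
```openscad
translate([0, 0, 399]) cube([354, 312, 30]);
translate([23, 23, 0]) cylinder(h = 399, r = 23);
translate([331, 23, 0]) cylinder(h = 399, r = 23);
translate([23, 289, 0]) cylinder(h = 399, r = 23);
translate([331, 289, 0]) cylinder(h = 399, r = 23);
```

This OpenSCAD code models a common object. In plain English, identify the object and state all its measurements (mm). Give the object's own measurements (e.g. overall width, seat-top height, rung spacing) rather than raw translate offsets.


A four-legged stool. The seat is a 354×312×30 mm slab whose top surface is at z = 429 mm; four round legs, each 46 mm in diameter, run from the floor (z = 0) to the underside of the seat, each leg's axis is inset half a diameter from the nearest pair of seat edges (so the leg's bounding box is flush with the corner).


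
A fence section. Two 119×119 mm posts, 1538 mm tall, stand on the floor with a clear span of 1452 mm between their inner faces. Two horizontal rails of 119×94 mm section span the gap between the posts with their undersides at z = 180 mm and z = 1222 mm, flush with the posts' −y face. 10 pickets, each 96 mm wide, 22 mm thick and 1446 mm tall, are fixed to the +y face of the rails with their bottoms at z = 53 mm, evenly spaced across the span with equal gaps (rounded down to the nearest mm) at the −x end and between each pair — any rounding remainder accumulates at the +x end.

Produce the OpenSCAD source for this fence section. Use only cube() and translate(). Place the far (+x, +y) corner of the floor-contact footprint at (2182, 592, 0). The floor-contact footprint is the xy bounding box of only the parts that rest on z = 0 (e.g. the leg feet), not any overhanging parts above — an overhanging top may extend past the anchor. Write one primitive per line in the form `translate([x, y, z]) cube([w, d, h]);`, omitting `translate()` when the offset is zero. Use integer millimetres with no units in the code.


translate([492, 473, 0]) cube([119, 119, 1538]);
translate([2063, 473, 0]) cube([119, 119, 1538]);
translate([611, 473, 180]) cube([1452, 119, 94]);
translate([611, 473, 1222]) cube([1452, 119, 94]);
translate([655, 592, 53]) cube([96, 22, 1446]);
translate([795, 592, 53]) cube([96, 22, 1446]);
translate([935, 592, 53]) cube([96, 22, 1446]);
translate([1075, 592, 53]) cube([96, 22, 1446]);
translate([1215, 592, 53]) cube([96, 22, 1446]);
translate([1355, 592, 53]) cube([96, 22, 1446]);
translate([1495, 592, 53]) cube([96, 22, 1446]);
translate([1635, 592, 53]) cube([96, 22, 1446]);
translate([1775, 592, 53]) cube([96, 22, 1446]);
translate([1915, 592, 53]) cube([96, 22, 1446]);


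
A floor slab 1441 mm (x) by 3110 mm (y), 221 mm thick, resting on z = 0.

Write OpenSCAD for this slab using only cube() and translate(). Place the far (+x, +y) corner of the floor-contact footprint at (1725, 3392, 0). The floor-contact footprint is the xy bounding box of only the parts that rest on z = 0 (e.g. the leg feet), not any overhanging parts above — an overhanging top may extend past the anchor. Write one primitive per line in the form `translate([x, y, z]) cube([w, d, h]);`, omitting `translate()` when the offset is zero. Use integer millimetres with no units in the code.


translate([284, 282, 0]) cube([1441, 3110, 221]);


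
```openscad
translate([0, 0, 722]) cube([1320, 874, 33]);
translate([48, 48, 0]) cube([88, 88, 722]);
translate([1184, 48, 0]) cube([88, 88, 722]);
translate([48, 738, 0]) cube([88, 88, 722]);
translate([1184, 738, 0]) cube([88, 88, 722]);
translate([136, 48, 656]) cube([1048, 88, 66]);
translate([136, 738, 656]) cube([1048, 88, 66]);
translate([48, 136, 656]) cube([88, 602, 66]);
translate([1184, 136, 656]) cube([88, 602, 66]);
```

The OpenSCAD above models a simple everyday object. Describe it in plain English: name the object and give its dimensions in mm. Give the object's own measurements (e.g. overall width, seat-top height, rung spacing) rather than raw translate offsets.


A rectangular dining table. The top is 1320×874×33 mm with its upper surface at z = 755 mm. It stands on four 88×88 mm square legs, each inset 48 mm from the nearest pair of top edges, running from the floor to the underside of the top. Four apron rails, 88 mm thick and 66 mm tall, run between adjacent legs with their top edges flush with the underside of the top and their outer faces flush with the legs' outer faces.


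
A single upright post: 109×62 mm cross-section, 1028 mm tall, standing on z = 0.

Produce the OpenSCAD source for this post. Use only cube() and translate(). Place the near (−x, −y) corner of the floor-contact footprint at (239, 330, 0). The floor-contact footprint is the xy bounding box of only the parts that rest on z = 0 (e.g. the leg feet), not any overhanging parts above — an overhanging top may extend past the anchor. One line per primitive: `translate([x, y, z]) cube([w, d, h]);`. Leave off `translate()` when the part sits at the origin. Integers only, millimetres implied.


translate([239, 330, 0]) cube([109, 62, 1028]);


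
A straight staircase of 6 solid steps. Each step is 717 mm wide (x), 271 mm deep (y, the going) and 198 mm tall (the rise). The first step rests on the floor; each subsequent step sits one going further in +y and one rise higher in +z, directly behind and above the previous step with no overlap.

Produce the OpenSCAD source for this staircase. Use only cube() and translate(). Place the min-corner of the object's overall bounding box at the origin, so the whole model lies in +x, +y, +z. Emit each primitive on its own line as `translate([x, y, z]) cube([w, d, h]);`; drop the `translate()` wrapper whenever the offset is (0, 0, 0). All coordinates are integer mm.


cube([717, 271, 198]);
translate([0, 271, 198]) cube([717, 271, 198]);
translate([0, 542, 396]) cube([717, 271, 198]);
translate([0, 813, 594]) cube([717, 271, 198]);
translate([0, 1084, 792]) cube([717, 271, 198]);
translate([0, 1355, 990]) cube([717, 271, 198]);


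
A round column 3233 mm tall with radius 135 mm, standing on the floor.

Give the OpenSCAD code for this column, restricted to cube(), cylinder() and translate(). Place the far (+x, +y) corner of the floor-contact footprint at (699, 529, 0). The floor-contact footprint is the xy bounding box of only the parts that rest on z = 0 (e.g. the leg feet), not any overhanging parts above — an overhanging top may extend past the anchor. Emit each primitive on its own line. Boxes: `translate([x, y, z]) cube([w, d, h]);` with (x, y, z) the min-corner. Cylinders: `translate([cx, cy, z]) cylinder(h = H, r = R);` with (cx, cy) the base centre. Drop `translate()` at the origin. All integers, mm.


translate([564, 394, 0]) cylinder(h = 3233, r = 135);


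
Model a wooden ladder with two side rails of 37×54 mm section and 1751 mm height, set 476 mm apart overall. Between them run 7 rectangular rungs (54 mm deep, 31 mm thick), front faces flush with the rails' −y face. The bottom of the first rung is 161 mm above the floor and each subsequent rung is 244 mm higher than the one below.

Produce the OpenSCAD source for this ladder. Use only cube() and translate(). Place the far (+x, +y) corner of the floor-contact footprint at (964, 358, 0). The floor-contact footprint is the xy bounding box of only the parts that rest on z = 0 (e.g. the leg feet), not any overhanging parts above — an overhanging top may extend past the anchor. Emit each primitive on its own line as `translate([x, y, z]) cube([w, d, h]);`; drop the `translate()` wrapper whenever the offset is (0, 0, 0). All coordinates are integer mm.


translate([488, 304, 0]) cube([37, 54, 1751]);
translate([927, 304, 0]) cube([37, 54, 1751]);
translate([525, 304, 161]) cube([402, 54, 31]);
translate([525, 304, 405]) cube([402, 54, 31]);
translate([525, 304, 649]) cube([402, 54, 31]);
translate([525, 304, 893]) cube([402, 54, 31]);
translate([525, 304, 1137]) cube([402, 54, 31]);
translate([525, 304, 1381]) cube([402, 54, 31]);
translate([525, 304, 1625]) cube([402, 54, 31]);


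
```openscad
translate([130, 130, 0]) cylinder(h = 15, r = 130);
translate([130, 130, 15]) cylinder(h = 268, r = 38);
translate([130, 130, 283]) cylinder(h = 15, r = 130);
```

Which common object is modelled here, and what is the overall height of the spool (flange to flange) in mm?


A spool. The overall height is 298 mm.

Three coaxial cylinders, large–small–large — a spool. Two 15 mm flanges and a 268 mm core give 15 + 268 + 15 = 298 mm.


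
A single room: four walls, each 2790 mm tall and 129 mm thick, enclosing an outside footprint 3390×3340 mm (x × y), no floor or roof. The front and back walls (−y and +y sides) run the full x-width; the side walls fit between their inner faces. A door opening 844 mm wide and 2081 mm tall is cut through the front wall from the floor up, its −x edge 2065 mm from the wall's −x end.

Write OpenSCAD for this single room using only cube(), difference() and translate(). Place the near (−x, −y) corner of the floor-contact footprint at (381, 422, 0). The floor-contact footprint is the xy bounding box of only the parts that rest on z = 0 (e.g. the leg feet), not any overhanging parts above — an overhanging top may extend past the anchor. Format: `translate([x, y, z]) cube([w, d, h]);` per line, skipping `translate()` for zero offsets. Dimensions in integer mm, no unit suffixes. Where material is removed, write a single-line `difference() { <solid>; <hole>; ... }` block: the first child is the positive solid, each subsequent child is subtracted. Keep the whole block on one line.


difference() { translate([381, 422, 0]) cube([3390, 129, 2790]); translate([2446, 422, 0]) cube([844, 129, 2081]); }
translate([381, 3633, 0]) cube([3390, 129, 2790]);
translate([381, 551, 0]) cube([129, 3082, 2790]);
translate([3642, 551, 0]) cube([129, 3082, 2790]);


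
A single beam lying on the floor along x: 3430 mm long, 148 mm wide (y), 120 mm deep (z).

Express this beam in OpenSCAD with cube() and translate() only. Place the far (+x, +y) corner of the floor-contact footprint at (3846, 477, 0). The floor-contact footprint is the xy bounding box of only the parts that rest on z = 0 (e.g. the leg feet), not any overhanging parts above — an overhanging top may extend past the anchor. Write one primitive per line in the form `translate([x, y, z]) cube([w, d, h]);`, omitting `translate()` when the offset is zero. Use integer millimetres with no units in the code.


translate([416, 329, 0]) cube([3430, 148, 120]);


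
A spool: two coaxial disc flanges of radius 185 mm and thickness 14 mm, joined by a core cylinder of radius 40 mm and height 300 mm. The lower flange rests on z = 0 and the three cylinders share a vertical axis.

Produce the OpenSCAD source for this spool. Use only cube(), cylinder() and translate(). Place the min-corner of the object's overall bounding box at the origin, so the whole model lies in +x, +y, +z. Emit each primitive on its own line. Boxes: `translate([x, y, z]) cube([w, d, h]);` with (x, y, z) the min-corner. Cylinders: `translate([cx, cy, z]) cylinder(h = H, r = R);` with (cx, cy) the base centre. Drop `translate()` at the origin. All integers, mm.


translate([185, 185, 0]) cylinder(h = 14, r = 185);
translate([185, 185, 14]) cylinder(h = 300, r = 40);
translate([185, 185, 314]) cylinder(h = 14, r = 185);


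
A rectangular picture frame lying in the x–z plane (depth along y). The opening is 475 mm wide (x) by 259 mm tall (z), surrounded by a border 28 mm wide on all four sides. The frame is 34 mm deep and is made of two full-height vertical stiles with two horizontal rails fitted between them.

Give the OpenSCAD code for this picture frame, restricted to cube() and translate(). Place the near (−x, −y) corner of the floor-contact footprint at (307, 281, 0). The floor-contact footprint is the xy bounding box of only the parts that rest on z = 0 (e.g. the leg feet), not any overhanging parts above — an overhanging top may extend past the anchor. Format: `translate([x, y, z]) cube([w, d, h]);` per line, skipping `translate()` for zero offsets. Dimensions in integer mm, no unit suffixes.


translate([307, 281, 0]) cube([28, 34, 315]);
translate([810, 281, 0]) cube([28, 34, 315]);
translate([335, 281, 0]) cube([475, 34, 28]);
translate([335, 281, 287]) cube([475, 34, 28]);


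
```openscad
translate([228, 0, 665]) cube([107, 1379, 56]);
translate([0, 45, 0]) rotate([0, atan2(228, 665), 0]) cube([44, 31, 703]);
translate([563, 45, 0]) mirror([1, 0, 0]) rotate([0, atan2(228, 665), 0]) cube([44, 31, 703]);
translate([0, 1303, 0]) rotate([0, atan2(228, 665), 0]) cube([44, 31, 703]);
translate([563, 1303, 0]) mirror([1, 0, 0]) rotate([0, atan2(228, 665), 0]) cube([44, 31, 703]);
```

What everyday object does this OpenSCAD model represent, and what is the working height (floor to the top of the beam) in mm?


A sawhorse. The overall height is 721 mm.

A beam across two mirrored pairs of raked legs — a sawhorse. The beam's underside is at z = 665 (matching the legs' vertical rise in atan2(228, 665)) and the beam is 56 mm tall, so its top is at 665 + 56 = 721 mm. The raked legs top out at the beam's underside, so that is the highest point.


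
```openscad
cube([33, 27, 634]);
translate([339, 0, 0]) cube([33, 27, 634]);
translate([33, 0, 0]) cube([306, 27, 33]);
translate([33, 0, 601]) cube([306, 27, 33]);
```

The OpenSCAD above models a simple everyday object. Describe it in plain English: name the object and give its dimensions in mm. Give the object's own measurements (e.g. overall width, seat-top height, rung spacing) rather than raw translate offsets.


A rectangular picture frame lying in the x–z plane (depth along y). The opening is 306 mm wide (x) by 568 mm tall (z), surrounded by a border 33 mm wide on all four sides. The frame is 27 mm deep and is made of two full-height vertical stiles with two horizontal rails fitted between them.


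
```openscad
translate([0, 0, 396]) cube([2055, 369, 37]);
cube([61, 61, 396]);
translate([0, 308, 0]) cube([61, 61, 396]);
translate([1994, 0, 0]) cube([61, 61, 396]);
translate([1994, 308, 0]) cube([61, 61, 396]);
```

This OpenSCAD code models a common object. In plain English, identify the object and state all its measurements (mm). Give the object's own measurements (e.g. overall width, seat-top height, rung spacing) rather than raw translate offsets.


A long wooden bench with a 2055 mm (x) × 369 mm (y) seat, 37 mm thick, its top surface 433 mm above the floor. Four 61 mm square legs at the seat corners, flush with the edges, run from z = 0 to the seat underside.


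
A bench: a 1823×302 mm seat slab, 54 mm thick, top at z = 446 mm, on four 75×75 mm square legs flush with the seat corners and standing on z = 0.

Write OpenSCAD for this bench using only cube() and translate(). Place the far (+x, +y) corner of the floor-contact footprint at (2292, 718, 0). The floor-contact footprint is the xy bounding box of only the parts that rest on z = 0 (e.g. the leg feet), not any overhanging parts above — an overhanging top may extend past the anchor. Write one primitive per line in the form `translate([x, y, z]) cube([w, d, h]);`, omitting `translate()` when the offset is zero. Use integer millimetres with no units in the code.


translate([469, 416, 392]) cube([1823, 302, 54]);
translate([469, 416, 0]) cube([75, 75, 392]);
translate([469, 643, 0]) cube([75, 75, 392]);
translate([2217, 416, 0]) cube([75, 75, 392]);
translate([2217, 643, 0]) cube([75, 75, 392]);


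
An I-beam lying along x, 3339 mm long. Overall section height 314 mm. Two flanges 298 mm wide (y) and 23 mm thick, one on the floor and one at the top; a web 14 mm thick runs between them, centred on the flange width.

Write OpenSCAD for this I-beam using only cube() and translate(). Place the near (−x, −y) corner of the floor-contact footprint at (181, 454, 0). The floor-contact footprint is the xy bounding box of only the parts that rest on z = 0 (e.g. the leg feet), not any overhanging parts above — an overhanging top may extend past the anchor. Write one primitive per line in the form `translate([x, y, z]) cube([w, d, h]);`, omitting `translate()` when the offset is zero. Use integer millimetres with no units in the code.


translate([181, 454, 0]) cube([3339, 298, 23]);
translate([181, 596, 23]) cube([3339, 14, 268]);
translate([181, 454, 291]) cube([3339, 298, 23]);


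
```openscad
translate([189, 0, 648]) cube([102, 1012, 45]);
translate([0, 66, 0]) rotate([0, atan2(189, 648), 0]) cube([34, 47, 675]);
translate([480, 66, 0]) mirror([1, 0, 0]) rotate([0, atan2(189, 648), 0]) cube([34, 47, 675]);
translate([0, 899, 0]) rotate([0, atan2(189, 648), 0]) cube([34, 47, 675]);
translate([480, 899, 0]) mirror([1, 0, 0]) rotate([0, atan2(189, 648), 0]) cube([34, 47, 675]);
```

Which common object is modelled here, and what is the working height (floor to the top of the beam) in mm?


A sawhorse. The overall height is 693 mm.

A beam across two mirrored pairs of raked legs — a sawhorse. The beam's underside is at z = 648 (matching the legs' vertical rise in atan2(189, 648)) and the beam is 45 mm tall, so its top is at 648 + 45 = 693 mm. The raked legs top out at the beam's underside, so that is the highest point.


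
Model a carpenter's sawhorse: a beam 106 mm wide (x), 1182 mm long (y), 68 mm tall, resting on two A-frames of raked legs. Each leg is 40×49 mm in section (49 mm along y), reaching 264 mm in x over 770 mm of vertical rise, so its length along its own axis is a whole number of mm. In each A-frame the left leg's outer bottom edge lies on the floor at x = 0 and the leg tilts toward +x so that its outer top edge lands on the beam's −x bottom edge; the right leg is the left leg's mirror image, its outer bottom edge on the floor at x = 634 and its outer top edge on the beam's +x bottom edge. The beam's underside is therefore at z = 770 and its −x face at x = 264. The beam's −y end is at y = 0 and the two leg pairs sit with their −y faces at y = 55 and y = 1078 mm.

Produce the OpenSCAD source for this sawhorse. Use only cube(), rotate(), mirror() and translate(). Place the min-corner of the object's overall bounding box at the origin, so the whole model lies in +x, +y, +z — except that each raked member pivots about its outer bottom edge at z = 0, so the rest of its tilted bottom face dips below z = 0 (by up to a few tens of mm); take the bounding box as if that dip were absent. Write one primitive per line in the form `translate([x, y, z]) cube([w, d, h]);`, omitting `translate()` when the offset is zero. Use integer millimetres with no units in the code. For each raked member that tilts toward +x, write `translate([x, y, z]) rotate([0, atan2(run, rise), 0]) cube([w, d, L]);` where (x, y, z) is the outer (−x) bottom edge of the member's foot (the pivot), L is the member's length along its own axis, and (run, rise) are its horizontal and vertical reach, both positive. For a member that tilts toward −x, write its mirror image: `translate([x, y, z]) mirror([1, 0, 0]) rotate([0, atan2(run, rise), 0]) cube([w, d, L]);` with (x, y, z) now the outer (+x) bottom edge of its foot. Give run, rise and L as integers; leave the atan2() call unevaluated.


translate([264, 0, 770]) cube([106, 1182, 68]);
translate([0, 55, 0]) rotate([0, atan2(264, 770), 0]) cube([40, 49, 814]);
translate([634, 55, 0]) mirror([1, 0, 0]) rotate([0, atan2(264, 770), 0]) cube([40, 49, 814]);
translate([0, 1078, 0]) rotate([0, atan2(264, 770), 0]) cube([40, 49, 814]);
translate([634, 1078, 0]) mirror([1, 0, 0]) rotate([0, atan2(264, 770), 0]) cube([40, 49, 814]);


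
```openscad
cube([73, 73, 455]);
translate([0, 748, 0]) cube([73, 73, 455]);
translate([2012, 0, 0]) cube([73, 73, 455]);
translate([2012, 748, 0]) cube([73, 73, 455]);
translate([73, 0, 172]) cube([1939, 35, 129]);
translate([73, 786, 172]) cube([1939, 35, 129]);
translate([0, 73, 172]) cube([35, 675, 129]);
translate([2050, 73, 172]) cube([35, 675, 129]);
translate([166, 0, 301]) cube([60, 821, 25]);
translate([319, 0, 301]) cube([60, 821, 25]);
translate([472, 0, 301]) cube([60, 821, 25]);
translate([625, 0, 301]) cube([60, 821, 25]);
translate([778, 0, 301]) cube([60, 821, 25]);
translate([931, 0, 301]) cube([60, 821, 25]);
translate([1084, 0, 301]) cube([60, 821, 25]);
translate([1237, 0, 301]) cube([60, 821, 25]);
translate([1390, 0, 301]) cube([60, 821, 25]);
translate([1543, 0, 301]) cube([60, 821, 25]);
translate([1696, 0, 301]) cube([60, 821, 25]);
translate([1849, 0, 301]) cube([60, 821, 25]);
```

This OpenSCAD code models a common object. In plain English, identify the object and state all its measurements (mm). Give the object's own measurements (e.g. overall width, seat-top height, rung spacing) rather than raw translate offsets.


A bed frame 2085 mm long (x) by 821 mm wide (y). Four 73×73 mm corner posts, 455 mm tall, at the corners of the footprint. Four rails of 35 mm thickness and 129 mm height run between adjacent posts with their undersides at z = 172 mm, their outer faces flush with the outside of the frame (the two x-running rails run between the posts' inner faces; the two y-running rails run between the posts' inner faces). 12 slats, each 60 mm wide (x) and 25 mm thick, lie across the top of the two x-running rails, running the full 821 mm width of the frame in y; along x they sit between the end posts with a 93 mm gap after the −x posts and between neighbouring slats, leaving 103 mm before the +x posts.


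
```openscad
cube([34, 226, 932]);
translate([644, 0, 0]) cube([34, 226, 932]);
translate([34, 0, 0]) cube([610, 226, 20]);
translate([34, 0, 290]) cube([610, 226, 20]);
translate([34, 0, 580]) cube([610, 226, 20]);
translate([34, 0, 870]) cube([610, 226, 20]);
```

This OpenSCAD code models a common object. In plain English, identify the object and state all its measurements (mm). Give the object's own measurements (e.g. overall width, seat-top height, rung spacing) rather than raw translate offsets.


An open bookshelf. Two side panels, each 34 mm thick, 226 mm deep and 932 mm tall, stand 678 mm apart (outside-to-outside). Between them sit 4 shelves, each 20 mm thick and 226 mm deep, spanning the full gap between the sides. The bottom shelf rests on the floor (its underside at z = 0) and the clear gap between one shelf's top and the next shelf's underside is 270 mm.


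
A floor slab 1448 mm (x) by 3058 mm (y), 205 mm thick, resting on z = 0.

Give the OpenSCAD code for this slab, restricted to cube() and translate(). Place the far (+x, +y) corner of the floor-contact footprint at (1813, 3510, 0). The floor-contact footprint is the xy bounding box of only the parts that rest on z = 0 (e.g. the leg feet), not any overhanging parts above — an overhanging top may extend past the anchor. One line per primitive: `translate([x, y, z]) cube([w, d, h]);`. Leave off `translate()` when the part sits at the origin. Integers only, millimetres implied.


translate([365, 452, 0]) cube([1448, 3058, 205]);


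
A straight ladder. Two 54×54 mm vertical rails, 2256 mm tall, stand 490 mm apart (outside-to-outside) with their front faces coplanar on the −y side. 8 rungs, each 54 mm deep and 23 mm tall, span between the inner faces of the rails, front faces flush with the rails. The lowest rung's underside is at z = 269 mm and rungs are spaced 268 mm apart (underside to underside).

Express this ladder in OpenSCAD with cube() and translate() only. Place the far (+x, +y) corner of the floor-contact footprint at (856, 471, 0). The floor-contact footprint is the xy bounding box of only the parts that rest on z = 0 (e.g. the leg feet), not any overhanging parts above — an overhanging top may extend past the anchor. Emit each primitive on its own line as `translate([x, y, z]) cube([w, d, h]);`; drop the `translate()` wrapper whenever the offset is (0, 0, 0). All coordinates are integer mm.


// rung span = 490 - 2*54 = 382
// rung[k] z = 269 + k*268
translate([366, 417, 0]) cube([54, 54, 2256]);
translate([802, 417, 0]) cube([54, 54, 2256]);
translate([420, 417, 269]) cube([382, 54, 23]);
translate([420, 417, 537]) cube([382, 54, 23]);
translate([420, 417, 805]) cube([382, 54, 23]);
translate([420, 417, 1073]) cube([382, 54, 23]);
translate([420, 417, 1341]) cube([382, 54, 23]);
translate([420, 417, 1609]) cube([382, 54, 23]);
translate([420, 417, 1877]) cube([382, 54, 23]);
translate([420, 417, 2145]) cube([382, 54, 23]);


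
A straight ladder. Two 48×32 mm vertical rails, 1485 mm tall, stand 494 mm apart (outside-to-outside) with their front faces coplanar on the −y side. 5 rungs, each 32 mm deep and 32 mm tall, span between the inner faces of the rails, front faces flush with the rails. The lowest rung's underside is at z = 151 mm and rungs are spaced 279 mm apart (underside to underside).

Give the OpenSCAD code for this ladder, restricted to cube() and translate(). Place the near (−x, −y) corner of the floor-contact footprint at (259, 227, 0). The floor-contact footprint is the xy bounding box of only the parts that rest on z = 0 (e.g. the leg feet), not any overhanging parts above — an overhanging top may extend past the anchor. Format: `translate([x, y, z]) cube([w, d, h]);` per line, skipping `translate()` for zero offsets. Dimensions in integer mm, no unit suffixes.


// rung span = 494 - 2*48 = 398
// rung[k] z = 151 + k*279
translate([259, 227, 0]) cube([48, 32, 1485]);
translate([705, 227, 0]) cube([48, 32, 1485]);
translate([307, 227, 151]) cube([398, 32, 32]);
translate([307, 227, 430]) cube([398, 32, 32]);
translate([307, 227, 709]) cube([398, 32, 32]);
translate([307, 227, 988]) cube([398, 32, 32]);
translate([307, 227, 1267]) cube([398, 32, 32]);


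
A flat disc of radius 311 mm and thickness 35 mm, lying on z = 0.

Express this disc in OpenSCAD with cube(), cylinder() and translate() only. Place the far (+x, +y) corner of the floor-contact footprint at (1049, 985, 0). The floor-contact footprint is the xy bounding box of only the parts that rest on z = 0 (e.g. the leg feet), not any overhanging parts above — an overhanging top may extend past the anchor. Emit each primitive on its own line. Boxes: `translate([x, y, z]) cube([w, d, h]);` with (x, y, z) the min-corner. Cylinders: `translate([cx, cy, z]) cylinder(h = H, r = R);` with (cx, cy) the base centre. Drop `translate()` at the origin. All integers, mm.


translate([738, 674, 0]) cylinder(h = 35, r = 311);


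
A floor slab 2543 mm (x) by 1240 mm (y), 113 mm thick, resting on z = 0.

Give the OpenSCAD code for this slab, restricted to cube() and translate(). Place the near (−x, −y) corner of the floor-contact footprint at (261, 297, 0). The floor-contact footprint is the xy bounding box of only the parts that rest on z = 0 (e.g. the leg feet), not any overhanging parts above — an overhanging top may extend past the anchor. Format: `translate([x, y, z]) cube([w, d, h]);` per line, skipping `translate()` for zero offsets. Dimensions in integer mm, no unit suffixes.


translate([261, 297, 0]) cube([2543, 1240, 113]);


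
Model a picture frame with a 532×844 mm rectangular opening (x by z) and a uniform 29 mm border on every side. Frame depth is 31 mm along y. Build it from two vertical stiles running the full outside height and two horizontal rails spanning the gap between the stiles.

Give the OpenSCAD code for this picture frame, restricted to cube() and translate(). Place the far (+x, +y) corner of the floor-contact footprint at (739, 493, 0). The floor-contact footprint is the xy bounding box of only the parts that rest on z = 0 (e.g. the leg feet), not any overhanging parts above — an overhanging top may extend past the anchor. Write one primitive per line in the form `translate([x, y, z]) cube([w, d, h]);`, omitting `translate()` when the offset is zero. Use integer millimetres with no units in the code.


translate([149, 462, 0]) cube([29, 31, 902]);
translate([710, 462, 0]) cube([29, 31, 902]);
translate([178, 462, 0]) cube([532, 31, 29]);
translate([178, 462, 873]) cube([532, 31, 29]);


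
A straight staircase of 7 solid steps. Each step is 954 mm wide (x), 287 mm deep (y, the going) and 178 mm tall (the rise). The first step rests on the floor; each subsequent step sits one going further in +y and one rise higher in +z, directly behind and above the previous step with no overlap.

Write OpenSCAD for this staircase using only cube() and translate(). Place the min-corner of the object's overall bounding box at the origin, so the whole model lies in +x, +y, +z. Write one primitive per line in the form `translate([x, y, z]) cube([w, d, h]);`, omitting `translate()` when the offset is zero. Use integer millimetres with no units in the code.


cube([954, 287, 178]);
translate([0, 287, 178]) cube([954, 287, 178]);
translate([0, 574, 356]) cube([954, 287, 178]);
translate([0, 861, 534]) cube([954, 287, 178]);
translate([0, 1148, 712]) cube([954, 287, 178]);
translate([0, 1435, 890]) cube([954, 287, 178]);
translate([0, 1722, 1068]) cube([954, 287, 178]);


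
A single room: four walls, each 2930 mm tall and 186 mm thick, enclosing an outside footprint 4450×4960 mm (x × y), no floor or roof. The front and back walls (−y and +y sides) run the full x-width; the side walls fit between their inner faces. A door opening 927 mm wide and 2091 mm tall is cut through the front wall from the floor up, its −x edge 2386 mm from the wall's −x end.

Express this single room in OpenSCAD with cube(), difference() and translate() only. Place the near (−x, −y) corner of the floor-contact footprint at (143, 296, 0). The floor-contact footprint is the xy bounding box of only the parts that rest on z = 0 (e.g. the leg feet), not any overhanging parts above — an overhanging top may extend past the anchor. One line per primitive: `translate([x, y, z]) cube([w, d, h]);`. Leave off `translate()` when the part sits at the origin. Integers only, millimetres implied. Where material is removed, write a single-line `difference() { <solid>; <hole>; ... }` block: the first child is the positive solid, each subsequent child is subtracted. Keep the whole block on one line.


difference() { translate([143, 296, 0]) cube([4450, 186, 2930]); translate([2529, 296, 0]) cube([927, 186, 2091]); }
translate([143, 5070, 0]) cube([4450, 186, 2930]);
translate([143, 482, 0]) cube([186, 4588, 2930]);
translate([4407, 482, 0]) cube([186, 4588, 2930]);


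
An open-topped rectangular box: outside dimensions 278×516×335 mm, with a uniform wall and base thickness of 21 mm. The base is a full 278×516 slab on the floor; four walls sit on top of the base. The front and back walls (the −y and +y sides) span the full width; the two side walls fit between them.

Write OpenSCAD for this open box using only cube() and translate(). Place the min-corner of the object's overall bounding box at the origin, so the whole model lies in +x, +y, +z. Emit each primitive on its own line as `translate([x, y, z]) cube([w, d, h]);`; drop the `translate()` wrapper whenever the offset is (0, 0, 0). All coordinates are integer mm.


cube([278, 516, 21]);
translate([0, 0, 21]) cube([278, 21, 314]);
translate([0, 495, 21]) cube([278, 21, 314]);
translate([0, 21, 21]) cube([21, 474, 314]);
translate([257, 21, 21]) cube([21, 474, 314]);


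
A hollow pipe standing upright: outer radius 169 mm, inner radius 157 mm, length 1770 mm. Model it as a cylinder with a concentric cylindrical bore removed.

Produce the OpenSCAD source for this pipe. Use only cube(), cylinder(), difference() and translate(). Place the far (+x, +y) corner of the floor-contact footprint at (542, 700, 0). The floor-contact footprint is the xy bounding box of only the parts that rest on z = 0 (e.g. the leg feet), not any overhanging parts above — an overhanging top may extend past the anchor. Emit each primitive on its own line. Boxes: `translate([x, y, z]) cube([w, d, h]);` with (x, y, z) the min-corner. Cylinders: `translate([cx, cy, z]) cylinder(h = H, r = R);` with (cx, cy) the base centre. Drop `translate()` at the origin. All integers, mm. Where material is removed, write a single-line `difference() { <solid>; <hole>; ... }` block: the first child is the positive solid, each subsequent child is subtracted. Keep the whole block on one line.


difference() { translate([373, 531, 0]) cylinder(h = 1770, r = 169); translate([373, 531, 0]) cylinder(h = 1770, r = 157); }


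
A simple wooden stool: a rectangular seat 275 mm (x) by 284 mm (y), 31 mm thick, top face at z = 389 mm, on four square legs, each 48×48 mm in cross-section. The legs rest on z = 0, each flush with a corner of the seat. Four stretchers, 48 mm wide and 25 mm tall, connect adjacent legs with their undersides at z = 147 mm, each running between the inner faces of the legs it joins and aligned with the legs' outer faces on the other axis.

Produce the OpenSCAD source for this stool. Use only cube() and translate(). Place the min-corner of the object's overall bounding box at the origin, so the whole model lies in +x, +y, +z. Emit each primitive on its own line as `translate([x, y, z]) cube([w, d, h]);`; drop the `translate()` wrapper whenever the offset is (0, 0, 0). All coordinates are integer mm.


// leg_h = 389 - 31 = 358
// stretcher span = 275 - 2*48 = 179
translate([0, 0, 358]) cube([275, 284, 31]);
cube([48, 48, 358]);
translate([227, 0, 0]) cube([48, 48, 358]);
translate([0, 236, 0]) cube([48, 48, 358]);
translate([227, 236, 0]) cube([48, 48, 358]);
translate([48, 0, 147]) cube([179, 48, 25]);
translate([48, 236, 147]) cube([179, 48, 25]);
translate([0, 48, 147]) cube([48, 188, 25]);
translate([227, 48, 147]) cube([48, 188, 25]);


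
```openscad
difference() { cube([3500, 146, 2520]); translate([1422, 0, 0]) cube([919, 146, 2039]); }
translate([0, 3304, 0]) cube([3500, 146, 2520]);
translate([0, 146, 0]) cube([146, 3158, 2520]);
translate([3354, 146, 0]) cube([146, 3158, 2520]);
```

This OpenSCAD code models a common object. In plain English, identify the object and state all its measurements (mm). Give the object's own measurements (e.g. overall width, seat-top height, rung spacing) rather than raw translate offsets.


A single room: four walls, each 2520 mm tall and 146 mm thick, enclosing an outside footprint 3500×3450 mm (x × y), no floor or roof. The front and back walls (−y and +y sides) run the full x-width; the side walls fit between their inner faces. A door opening 919 mm wide and 2039 mm tall is cut through the front wall from the floor up, its −x edge 1422 mm from the wall's −x end.


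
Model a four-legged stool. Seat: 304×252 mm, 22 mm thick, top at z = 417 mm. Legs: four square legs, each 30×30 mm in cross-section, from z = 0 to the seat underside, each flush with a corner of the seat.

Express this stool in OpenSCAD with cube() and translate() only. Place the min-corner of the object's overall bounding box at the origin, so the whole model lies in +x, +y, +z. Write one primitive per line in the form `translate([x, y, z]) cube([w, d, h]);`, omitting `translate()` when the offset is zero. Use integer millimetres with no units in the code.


translate([0, 0, 395]) cube([304, 252, 22]);
cube([30, 30, 395]);
translate([274, 0, 0]) cube([30, 30, 395]);
translate([0, 222, 0]) cube([30, 30, 395]);
translate([274, 222, 0]) cube([30, 30, 395]);


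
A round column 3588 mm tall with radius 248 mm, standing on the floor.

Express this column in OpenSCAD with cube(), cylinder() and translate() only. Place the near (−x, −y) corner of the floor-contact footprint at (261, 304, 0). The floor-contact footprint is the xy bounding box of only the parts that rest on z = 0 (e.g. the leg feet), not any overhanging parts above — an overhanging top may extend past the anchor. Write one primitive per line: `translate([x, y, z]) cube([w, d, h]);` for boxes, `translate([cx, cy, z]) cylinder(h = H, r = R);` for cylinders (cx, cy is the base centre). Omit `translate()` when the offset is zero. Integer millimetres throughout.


translate([509, 552, 0]) cylinder(h = 3588, r = 248);
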